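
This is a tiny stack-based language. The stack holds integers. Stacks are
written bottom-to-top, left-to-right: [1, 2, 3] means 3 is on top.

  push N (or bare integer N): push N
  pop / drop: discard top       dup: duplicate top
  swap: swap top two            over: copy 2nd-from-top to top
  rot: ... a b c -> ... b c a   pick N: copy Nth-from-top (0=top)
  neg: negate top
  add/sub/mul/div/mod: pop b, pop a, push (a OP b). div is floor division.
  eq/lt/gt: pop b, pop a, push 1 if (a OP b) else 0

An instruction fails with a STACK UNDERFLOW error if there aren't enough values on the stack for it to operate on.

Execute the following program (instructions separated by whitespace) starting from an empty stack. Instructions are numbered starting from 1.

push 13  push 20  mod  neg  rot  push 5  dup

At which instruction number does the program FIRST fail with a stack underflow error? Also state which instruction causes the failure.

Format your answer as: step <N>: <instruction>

Answer: step 5: rot

Derivation:
Step 1 ('push 13'): stack = [13], depth = 1
Step 2 ('push 20'): stack = [13, 20], depth = 2
Step 3 ('mod'): stack = [13], depth = 1
Step 4 ('neg'): stack = [-13], depth = 1
Step 5 ('rot'): needs 3 value(s) but depth is 1 — STACK UNDERFLOW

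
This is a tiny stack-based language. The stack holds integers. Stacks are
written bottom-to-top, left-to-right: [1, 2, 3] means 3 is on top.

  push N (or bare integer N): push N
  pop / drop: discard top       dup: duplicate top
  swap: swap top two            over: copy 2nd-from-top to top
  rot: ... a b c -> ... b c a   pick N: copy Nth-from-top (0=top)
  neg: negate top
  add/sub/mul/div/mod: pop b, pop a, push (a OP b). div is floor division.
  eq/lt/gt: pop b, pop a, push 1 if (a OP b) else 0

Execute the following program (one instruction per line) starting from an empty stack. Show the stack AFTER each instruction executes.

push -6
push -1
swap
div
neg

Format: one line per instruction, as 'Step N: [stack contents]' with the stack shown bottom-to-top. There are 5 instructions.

Step 1: [-6]
Step 2: [-6, -1]
Step 3: [-1, -6]
Step 4: [0]
Step 5: [0]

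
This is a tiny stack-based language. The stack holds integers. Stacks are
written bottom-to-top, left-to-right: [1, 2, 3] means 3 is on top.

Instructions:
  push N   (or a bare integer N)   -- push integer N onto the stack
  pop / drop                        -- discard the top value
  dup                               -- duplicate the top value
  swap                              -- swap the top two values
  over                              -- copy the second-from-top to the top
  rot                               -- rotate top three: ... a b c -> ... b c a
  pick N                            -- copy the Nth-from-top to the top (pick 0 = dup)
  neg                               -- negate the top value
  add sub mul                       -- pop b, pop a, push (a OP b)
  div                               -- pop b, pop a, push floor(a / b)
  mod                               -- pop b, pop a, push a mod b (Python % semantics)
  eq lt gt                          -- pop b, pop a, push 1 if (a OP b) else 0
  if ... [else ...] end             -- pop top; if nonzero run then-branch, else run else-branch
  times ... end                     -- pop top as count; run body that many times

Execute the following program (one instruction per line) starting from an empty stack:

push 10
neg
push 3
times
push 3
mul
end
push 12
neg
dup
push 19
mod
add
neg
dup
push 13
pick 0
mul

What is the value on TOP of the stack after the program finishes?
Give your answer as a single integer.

Answer: 169

Derivation:
After 'push 10': [10]
After 'neg': [-10]
After 'push 3': [-10, 3]
After 'times': [-10]
After 'push 3': [-10, 3]
After 'mul': [-30]
After 'push 3': [-30, 3]
After 'mul': [-90]
After 'push 3': [-90, 3]
After 'mul': [-270]
  ...
After 'neg': [-270, -12]
After 'dup': [-270, -12, -12]
After 'push 19': [-270, -12, -12, 19]
After 'mod': [-270, -12, 7]
After 'add': [-270, -5]
After 'neg': [-270, 5]
After 'dup': [-270, 5, 5]
After 'push 13': [-270, 5, 5, 13]
After 'pick 0': [-270, 5, 5, 13, 13]
After 'mul': [-270, 5, 5, 169]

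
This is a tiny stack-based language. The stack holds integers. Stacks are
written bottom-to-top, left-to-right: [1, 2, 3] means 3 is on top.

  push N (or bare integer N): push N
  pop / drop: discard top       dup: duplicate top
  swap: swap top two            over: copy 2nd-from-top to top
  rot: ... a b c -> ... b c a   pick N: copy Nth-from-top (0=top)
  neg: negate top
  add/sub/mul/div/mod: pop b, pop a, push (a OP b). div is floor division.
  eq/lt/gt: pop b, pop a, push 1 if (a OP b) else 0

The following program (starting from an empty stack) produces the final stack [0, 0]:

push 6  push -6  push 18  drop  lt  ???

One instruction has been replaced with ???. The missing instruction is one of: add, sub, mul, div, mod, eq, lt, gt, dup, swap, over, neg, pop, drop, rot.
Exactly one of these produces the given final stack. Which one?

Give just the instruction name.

Answer: dup

Derivation:
Stack before ???: [0]
Stack after ???:  [0, 0]
The instruction that transforms [0] -> [0, 0] is: dup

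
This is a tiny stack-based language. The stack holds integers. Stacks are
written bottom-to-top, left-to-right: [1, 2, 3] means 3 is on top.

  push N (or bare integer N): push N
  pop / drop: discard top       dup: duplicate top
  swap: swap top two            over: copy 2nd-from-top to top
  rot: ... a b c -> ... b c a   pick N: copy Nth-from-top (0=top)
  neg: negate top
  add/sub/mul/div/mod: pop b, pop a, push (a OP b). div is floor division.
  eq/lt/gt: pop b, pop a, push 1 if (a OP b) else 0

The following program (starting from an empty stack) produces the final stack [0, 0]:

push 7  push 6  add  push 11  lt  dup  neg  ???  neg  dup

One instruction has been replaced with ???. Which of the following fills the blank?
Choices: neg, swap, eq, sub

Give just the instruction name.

Answer: sub

Derivation:
Stack before ???: [0, 0]
Stack after ???:  [0]
Checking each choice:
  neg: produces [0, 0, 0]
  swap: produces [0, 0, 0]
  eq: produces [-1, -1]
  sub: MATCH


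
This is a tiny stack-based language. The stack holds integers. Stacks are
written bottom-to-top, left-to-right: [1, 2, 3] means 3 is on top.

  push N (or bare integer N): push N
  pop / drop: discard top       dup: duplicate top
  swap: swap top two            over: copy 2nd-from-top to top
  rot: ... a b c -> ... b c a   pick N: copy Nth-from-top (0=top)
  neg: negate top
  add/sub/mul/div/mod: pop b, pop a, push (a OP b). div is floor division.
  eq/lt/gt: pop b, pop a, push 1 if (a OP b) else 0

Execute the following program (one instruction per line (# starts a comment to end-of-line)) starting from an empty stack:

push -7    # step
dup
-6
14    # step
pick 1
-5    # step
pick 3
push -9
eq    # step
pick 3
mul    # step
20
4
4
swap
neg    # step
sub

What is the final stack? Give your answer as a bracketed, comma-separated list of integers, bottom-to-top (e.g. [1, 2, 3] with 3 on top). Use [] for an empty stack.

After 'push -7': [-7]
After 'dup': [-7, -7]
After 'push -6': [-7, -7, -6]
After 'push 14': [-7, -7, -6, 14]
After 'pick 1': [-7, -7, -6, 14, -6]
After 'push -5': [-7, -7, -6, 14, -6, -5]
After 'pick 3': [-7, -7, -6, 14, -6, -5, -6]
After 'push -9': [-7, -7, -6, 14, -6, -5, -6, -9]
After 'eq': [-7, -7, -6, 14, -6, -5, 0]
After 'pick 3': [-7, -7, -6, 14, -6, -5, 0, 14]
After 'mul': [-7, -7, -6, 14, -6, -5, 0]
After 'push 20': [-7, -7, -6, 14, -6, -5, 0, 20]
After 'push 4': [-7, -7, -6, 14, -6, -5, 0, 20, 4]
After 'push 4': [-7, -7, -6, 14, -6, -5, 0, 20, 4, 4]
After 'swap': [-7, -7, -6, 14, -6, -5, 0, 20, 4, 4]
After 'neg': [-7, -7, -6, 14, -6, -5, 0, 20, 4, -4]
After 'sub': [-7, -7, -6, 14, -6, -5, 0, 20, 8]

Answer: [-7, -7, -6, 14, -6, -5, 0, 20, 8]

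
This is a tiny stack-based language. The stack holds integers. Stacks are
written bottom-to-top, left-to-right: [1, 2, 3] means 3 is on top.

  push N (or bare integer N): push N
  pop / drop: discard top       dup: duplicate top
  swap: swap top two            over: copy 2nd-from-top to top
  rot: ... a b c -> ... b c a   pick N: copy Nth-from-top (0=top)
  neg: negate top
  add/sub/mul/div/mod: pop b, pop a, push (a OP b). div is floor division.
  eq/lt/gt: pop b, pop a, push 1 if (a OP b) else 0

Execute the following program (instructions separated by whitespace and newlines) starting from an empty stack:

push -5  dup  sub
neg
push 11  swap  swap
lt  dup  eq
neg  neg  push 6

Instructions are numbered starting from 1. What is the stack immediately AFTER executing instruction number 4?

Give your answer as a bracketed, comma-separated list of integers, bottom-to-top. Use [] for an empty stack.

Answer: [0]

Derivation:
Step 1 ('push -5'): [-5]
Step 2 ('dup'): [-5, -5]
Step 3 ('sub'): [0]
Step 4 ('neg'): [0]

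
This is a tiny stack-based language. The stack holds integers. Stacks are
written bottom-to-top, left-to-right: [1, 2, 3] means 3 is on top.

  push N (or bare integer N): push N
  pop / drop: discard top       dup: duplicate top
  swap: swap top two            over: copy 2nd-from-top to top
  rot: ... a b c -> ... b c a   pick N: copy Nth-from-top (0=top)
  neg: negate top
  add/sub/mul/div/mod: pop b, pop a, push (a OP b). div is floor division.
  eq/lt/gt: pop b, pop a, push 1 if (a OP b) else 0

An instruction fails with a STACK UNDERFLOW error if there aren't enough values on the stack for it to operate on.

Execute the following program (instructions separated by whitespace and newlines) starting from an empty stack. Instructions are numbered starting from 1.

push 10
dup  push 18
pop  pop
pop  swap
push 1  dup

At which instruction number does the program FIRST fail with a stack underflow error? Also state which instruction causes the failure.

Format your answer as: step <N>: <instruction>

Step 1 ('push 10'): stack = [10], depth = 1
Step 2 ('dup'): stack = [10, 10], depth = 2
Step 3 ('push 18'): stack = [10, 10, 18], depth = 3
Step 4 ('pop'): stack = [10, 10], depth = 2
Step 5 ('pop'): stack = [10], depth = 1
Step 6 ('pop'): stack = [], depth = 0
Step 7 ('swap'): needs 2 value(s) but depth is 0 — STACK UNDERFLOW

Answer: step 7: swap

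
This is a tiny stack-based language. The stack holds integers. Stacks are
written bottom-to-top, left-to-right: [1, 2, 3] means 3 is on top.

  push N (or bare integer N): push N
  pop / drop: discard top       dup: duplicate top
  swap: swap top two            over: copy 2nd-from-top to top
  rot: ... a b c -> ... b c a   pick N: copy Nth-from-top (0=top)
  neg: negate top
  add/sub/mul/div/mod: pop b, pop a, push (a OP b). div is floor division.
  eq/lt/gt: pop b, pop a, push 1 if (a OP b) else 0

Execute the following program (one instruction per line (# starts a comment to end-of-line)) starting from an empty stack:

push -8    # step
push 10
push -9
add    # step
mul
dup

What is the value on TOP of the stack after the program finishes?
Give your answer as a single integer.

Answer: -8

Derivation:
After 'push -8': [-8]
After 'push 10': [-8, 10]
After 'push -9': [-8, 10, -9]
After 'add': [-8, 1]
After 'mul': [-8]
After 'dup': [-8, -8]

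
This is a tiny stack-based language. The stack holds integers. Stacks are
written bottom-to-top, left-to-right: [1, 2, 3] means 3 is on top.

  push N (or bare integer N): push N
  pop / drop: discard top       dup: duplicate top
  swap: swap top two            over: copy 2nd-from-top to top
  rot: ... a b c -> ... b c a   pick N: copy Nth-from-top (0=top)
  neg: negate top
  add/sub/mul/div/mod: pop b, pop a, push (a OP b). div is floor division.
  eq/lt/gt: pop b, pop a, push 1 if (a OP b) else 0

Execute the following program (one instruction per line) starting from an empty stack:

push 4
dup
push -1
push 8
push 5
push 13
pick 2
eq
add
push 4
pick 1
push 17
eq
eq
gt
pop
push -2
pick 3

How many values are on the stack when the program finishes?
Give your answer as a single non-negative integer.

Answer: 6

Derivation:
After 'push 4': stack = [4] (depth 1)
After 'dup': stack = [4, 4] (depth 2)
After 'push -1': stack = [4, 4, -1] (depth 3)
After 'push 8': stack = [4, 4, -1, 8] (depth 4)
After 'push 5': stack = [4, 4, -1, 8, 5] (depth 5)
After 'push 13': stack = [4, 4, -1, 8, 5, 13] (depth 6)
After 'pick 2': stack = [4, 4, -1, 8, 5, 13, 8] (depth 7)
After 'eq': stack = [4, 4, -1, 8, 5, 0] (depth 6)
After 'add': stack = [4, 4, -1, 8, 5] (depth 5)
After 'push 4': stack = [4, 4, -1, 8, 5, 4] (depth 6)
After 'pick 1': stack = [4, 4, -1, 8, 5, 4, 5] (depth 7)
After 'push 17': stack = [4, 4, -1, 8, 5, 4, 5, 17] (depth 8)
After 'eq': stack = [4, 4, -1, 8, 5, 4, 0] (depth 7)
After 'eq': stack = [4, 4, -1, 8, 5, 0] (depth 6)
After 'gt': stack = [4, 4, -1, 8, 1] (depth 5)
After 'pop': stack = [4, 4, -1, 8] (depth 4)
After 'push -2': stack = [4, 4, -1, 8, -2] (depth 5)
After 'pick 3': stack = [4, 4, -1, 8, -2, 4] (depth 6)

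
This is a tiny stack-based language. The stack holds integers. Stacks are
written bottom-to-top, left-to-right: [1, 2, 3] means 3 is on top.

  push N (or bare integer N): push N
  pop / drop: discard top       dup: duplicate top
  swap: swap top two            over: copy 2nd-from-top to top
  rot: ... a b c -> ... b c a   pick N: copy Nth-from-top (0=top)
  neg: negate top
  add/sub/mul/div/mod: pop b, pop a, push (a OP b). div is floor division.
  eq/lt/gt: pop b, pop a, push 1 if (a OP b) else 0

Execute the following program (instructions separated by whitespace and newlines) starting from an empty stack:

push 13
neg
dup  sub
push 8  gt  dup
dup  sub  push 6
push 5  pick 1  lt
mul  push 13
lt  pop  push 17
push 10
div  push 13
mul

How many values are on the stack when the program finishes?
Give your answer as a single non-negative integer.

After 'push 13': stack = [13] (depth 1)
After 'neg': stack = [-13] (depth 1)
After 'dup': stack = [-13, -13] (depth 2)
After 'sub': stack = [0] (depth 1)
After 'push 8': stack = [0, 8] (depth 2)
After 'gt': stack = [0] (depth 1)
After 'dup': stack = [0, 0] (depth 2)
After 'dup': stack = [0, 0, 0] (depth 3)
After 'sub': stack = [0, 0] (depth 2)
After 'push 6': stack = [0, 0, 6] (depth 3)
  ...
After 'lt': stack = [0, 0, 6, 1] (depth 4)
After 'mul': stack = [0, 0, 6] (depth 3)
After 'push 13': stack = [0, 0, 6, 13] (depth 4)
After 'lt': stack = [0, 0, 1] (depth 3)
After 'pop': stack = [0, 0] (depth 2)
After 'push 17': stack = [0, 0, 17] (depth 3)
After 'push 10': stack = [0, 0, 17, 10] (depth 4)
After 'div': stack = [0, 0, 1] (depth 3)
After 'push 13': stack = [0, 0, 1, 13] (depth 4)
After 'mul': stack = [0, 0, 13] (depth 3)

Answer: 3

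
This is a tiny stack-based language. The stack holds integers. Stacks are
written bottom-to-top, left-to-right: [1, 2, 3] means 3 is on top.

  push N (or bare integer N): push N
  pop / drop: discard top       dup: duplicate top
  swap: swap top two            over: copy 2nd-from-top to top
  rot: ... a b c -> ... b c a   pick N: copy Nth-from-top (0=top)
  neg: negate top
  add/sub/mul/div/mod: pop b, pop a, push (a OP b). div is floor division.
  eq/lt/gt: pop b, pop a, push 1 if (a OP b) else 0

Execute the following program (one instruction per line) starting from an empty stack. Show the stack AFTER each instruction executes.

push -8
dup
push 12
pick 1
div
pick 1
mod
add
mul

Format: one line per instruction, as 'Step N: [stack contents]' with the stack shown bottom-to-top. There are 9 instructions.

Step 1: [-8]
Step 2: [-8, -8]
Step 3: [-8, -8, 12]
Step 4: [-8, -8, 12, -8]
Step 5: [-8, -8, -2]
Step 6: [-8, -8, -2, -8]
Step 7: [-8, -8, -2]
Step 8: [-8, -10]
Step 9: [80]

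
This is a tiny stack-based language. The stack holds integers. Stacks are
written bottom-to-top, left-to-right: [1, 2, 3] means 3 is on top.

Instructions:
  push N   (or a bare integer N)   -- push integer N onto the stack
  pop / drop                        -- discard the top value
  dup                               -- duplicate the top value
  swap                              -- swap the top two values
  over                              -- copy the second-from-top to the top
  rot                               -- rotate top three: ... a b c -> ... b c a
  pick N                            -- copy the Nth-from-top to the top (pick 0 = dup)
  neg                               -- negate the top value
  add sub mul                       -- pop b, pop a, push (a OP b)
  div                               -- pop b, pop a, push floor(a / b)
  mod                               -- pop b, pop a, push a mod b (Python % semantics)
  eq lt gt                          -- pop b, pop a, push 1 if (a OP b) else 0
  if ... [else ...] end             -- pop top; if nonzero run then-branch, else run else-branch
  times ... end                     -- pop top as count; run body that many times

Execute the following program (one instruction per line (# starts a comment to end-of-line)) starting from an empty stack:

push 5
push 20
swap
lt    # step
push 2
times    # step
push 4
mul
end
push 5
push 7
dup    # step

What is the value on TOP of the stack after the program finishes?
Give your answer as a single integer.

After 'push 5': [5]
After 'push 20': [5, 20]
After 'swap': [20, 5]
After 'lt': [0]
After 'push 2': [0, 2]
After 'times': [0]
After 'push 4': [0, 4]
After 'mul': [0]
After 'push 4': [0, 4]
After 'mul': [0]
After 'push 5': [0, 5]
After 'push 7': [0, 5, 7]
After 'dup': [0, 5, 7, 7]

Answer: 7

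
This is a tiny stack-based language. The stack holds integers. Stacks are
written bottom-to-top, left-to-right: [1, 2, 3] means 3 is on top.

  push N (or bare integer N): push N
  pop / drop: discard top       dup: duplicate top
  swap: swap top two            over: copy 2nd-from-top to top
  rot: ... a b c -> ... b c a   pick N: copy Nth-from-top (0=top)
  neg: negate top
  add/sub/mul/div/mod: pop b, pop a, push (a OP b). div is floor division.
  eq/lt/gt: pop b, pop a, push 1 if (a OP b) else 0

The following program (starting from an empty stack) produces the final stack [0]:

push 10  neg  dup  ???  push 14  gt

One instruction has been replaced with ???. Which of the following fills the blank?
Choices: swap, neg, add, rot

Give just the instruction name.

Stack before ???: [-10, -10]
Stack after ???:  [-20]
Checking each choice:
  swap: produces [-10, 0]
  neg: produces [-10, 0]
  add: MATCH
  rot: stack underflow (need 3, have 2)


Answer: add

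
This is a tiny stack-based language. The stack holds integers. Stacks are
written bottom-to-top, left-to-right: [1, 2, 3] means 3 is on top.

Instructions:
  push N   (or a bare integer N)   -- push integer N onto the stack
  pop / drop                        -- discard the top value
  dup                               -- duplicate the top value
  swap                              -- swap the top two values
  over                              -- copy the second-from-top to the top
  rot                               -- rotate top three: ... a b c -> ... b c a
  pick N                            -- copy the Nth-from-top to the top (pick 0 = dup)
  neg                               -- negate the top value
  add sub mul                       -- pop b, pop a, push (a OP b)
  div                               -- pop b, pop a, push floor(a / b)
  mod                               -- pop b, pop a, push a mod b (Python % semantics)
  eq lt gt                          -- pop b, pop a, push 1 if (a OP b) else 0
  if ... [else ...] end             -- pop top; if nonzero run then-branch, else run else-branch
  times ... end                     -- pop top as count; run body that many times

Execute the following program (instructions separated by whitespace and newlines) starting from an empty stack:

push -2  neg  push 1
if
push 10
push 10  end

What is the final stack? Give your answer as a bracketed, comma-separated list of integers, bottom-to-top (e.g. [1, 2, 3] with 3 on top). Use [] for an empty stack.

Answer: [2, 10, 10]

Derivation:
After 'push -2': [-2]
After 'neg': [2]
After 'push 1': [2, 1]
After 'if': [2]
After 'push 10': [2, 10]
After 'push 10': [2, 10, 10]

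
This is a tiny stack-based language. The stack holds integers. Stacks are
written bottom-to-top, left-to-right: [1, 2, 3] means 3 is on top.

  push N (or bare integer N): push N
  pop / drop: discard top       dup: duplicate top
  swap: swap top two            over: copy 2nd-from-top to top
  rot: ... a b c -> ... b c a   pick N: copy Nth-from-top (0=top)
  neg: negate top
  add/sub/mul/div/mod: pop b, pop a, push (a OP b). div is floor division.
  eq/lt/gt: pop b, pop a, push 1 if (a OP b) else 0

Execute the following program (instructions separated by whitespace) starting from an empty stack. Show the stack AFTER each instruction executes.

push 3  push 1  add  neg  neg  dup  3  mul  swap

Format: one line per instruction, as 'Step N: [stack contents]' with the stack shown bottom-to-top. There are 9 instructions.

Step 1: [3]
Step 2: [3, 1]
Step 3: [4]
Step 4: [-4]
Step 5: [4]
Step 6: [4, 4]
Step 7: [4, 4, 3]
Step 8: [4, 12]
Step 9: [12, 4]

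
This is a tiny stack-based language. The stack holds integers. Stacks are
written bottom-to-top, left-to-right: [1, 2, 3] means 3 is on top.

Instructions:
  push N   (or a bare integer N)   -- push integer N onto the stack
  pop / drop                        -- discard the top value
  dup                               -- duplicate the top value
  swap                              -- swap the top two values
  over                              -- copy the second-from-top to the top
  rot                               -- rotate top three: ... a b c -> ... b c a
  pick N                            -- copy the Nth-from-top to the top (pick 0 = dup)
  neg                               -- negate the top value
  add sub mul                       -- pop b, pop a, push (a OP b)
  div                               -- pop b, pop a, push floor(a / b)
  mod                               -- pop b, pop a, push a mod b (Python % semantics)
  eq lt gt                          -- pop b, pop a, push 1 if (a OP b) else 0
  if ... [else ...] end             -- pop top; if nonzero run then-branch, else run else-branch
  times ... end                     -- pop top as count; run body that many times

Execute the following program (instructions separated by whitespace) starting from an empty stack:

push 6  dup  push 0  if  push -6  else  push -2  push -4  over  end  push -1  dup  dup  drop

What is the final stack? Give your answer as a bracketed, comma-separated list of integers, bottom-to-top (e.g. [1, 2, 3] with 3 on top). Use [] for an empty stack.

After 'push 6': [6]
After 'dup': [6, 6]
After 'push 0': [6, 6, 0]
After 'if': [6, 6]
After 'push -2': [6, 6, -2]
After 'push -4': [6, 6, -2, -4]
After 'over': [6, 6, -2, -4, -2]
After 'push -1': [6, 6, -2, -4, -2, -1]
After 'dup': [6, 6, -2, -4, -2, -1, -1]
After 'dup': [6, 6, -2, -4, -2, -1, -1, -1]
After 'drop': [6, 6, -2, -4, -2, -1, -1]

Answer: [6, 6, -2, -4, -2, -1, -1]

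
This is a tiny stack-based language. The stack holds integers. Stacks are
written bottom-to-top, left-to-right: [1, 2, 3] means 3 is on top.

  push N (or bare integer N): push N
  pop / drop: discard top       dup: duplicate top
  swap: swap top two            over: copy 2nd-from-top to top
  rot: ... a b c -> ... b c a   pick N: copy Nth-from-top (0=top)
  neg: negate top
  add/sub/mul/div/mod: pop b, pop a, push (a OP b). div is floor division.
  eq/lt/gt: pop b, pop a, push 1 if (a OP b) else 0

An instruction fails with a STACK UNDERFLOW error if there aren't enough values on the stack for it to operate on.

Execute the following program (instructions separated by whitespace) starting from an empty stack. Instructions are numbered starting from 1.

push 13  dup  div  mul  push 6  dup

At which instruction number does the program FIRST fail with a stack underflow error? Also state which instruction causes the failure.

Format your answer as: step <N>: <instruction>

Answer: step 4: mul

Derivation:
Step 1 ('push 13'): stack = [13], depth = 1
Step 2 ('dup'): stack = [13, 13], depth = 2
Step 3 ('div'): stack = [1], depth = 1
Step 4 ('mul'): needs 2 value(s) but depth is 1 — STACK UNDERFLOW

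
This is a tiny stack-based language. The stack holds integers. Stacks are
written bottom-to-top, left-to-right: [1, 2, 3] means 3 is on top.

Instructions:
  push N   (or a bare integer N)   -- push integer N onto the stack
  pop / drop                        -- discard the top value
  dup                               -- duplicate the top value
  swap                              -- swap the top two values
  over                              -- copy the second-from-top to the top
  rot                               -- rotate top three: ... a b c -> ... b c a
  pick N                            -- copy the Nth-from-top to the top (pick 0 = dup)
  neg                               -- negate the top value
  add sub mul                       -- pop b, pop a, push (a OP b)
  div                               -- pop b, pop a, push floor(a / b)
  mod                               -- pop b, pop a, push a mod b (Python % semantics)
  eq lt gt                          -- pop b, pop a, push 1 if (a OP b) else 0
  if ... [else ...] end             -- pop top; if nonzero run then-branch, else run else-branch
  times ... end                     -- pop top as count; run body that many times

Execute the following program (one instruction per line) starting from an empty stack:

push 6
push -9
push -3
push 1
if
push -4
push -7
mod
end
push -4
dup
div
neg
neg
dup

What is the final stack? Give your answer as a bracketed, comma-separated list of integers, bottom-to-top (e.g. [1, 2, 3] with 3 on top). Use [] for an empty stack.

Answer: [6, -9, -3, -4, 1, 1]

Derivation:
After 'push 6': [6]
After 'push -9': [6, -9]
After 'push -3': [6, -9, -3]
After 'push 1': [6, -9, -3, 1]
After 'if': [6, -9, -3]
After 'push -4': [6, -9, -3, -4]
After 'push -7': [6, -9, -3, -4, -7]
After 'mod': [6, -9, -3, -4]
After 'push -4': [6, -9, -3, -4, -4]
After 'dup': [6, -9, -3, -4, -4, -4]
After 'div': [6, -9, -3, -4, 1]
After 'neg': [6, -9, -3, -4, -1]
After 'neg': [6, -9, -3, -4, 1]
After 'dup': [6, -9, -3, -4, 1, 1]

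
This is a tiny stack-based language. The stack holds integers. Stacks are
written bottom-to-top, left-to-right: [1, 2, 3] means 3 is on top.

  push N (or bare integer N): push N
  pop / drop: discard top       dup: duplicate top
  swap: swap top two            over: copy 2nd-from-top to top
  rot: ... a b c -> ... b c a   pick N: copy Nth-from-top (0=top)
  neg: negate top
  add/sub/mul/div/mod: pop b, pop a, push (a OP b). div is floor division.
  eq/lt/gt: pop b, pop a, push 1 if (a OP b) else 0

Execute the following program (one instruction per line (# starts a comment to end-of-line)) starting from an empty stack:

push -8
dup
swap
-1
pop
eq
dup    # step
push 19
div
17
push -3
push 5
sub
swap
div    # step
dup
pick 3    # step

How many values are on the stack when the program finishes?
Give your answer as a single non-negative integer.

Answer: 5

Derivation:
After 'push -8': stack = [-8] (depth 1)
After 'dup': stack = [-8, -8] (depth 2)
After 'swap': stack = [-8, -8] (depth 2)
After 'push -1': stack = [-8, -8, -1] (depth 3)
After 'pop': stack = [-8, -8] (depth 2)
After 'eq': stack = [1] (depth 1)
After 'dup': stack = [1, 1] (depth 2)
After 'push 19': stack = [1, 1, 19] (depth 3)
After 'div': stack = [1, 0] (depth 2)
After 'push 17': stack = [1, 0, 17] (depth 3)
After 'push -3': stack = [1, 0, 17, -3] (depth 4)
After 'push 5': stack = [1, 0, 17, -3, 5] (depth 5)
After 'sub': stack = [1, 0, 17, -8] (depth 4)
After 'swap': stack = [1, 0, -8, 17] (depth 4)
After 'div': stack = [1, 0, -1] (depth 3)
After 'dup': stack = [1, 0, -1, -1] (depth 4)
After 'pick 3': stack = [1, 0, -1, -1, 1] (depth 5)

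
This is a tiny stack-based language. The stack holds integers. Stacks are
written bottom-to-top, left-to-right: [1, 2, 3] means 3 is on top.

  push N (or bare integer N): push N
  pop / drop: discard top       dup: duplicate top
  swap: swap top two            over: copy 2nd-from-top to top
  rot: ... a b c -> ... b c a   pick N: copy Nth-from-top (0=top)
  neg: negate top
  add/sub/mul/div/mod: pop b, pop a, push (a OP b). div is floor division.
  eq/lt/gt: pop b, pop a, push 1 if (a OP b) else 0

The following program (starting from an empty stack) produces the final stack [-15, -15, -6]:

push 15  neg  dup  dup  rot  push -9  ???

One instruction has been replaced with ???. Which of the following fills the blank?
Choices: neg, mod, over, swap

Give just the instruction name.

Answer: mod

Derivation:
Stack before ???: [-15, -15, -15, -9]
Stack after ???:  [-15, -15, -6]
Checking each choice:
  neg: produces [-15, -15, -15, 9]
  mod: MATCH
  over: produces [-15, -15, -15, -9, -15]
  swap: produces [-15, -15, -9, -15]


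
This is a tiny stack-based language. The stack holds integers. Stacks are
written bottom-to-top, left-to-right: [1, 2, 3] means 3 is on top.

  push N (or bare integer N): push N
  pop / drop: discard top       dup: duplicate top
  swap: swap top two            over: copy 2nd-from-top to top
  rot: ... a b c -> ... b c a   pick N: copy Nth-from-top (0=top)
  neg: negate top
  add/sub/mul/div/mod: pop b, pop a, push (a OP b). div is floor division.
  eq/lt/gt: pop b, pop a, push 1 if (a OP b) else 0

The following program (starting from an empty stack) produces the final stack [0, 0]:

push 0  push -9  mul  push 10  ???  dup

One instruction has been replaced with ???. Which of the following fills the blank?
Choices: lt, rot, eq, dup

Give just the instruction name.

Stack before ???: [0, 10]
Stack after ???:  [0]
Checking each choice:
  lt: produces [1, 1]
  rot: stack underflow (need 3, have 2)
  eq: MATCH
  dup: produces [0, 10, 10, 10]


Answer: eq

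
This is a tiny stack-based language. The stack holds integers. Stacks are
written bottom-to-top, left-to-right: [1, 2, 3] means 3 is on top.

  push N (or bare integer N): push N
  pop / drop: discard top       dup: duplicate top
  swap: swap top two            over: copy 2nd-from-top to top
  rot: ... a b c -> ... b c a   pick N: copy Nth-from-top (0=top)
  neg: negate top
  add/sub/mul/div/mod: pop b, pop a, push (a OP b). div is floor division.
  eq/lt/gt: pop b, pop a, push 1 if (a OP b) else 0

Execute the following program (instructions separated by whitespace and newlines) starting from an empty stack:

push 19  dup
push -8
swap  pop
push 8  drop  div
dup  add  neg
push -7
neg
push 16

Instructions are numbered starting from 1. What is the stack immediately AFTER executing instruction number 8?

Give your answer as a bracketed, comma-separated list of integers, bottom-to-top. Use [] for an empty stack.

Step 1 ('push 19'): [19]
Step 2 ('dup'): [19, 19]
Step 3 ('push -8'): [19, 19, -8]
Step 4 ('swap'): [19, -8, 19]
Step 5 ('pop'): [19, -8]
Step 6 ('push 8'): [19, -8, 8]
Step 7 ('drop'): [19, -8]
Step 8 ('div'): [-3]

Answer: [-3]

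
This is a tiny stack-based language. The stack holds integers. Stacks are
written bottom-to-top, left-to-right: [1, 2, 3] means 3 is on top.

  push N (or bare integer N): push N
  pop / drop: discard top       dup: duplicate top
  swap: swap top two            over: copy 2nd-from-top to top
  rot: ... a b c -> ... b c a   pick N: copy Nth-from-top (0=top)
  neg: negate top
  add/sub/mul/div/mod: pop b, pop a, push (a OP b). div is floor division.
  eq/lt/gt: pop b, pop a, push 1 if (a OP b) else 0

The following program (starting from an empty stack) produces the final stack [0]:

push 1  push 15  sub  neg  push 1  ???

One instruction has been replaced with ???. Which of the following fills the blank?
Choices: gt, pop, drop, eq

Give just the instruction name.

Stack before ???: [14, 1]
Stack after ???:  [0]
Checking each choice:
  gt: produces [1]
  pop: produces [14]
  drop: produces [14]
  eq: MATCH


Answer: eq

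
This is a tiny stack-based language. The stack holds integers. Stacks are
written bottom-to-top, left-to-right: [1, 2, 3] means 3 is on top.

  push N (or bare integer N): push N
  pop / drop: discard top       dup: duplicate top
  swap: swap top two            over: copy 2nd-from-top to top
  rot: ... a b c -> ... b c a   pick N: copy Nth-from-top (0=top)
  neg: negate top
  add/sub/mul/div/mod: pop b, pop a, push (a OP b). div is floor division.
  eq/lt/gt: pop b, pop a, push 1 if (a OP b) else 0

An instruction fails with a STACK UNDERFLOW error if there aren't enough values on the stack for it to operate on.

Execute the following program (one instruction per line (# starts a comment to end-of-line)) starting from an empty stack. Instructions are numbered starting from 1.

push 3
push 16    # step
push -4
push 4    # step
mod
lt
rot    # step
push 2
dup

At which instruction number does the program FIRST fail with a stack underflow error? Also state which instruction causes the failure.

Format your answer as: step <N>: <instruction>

Answer: step 7: rot

Derivation:
Step 1 ('push 3'): stack = [3], depth = 1
Step 2 ('push 16'): stack = [3, 16], depth = 2
Step 3 ('push -4'): stack = [3, 16, -4], depth = 3
Step 4 ('push 4'): stack = [3, 16, -4, 4], depth = 4
Step 5 ('mod'): stack = [3, 16, 0], depth = 3
Step 6 ('lt'): stack = [3, 0], depth = 2
Step 7 ('rot'): needs 3 value(s) but depth is 2 — STACK UNDERFLOW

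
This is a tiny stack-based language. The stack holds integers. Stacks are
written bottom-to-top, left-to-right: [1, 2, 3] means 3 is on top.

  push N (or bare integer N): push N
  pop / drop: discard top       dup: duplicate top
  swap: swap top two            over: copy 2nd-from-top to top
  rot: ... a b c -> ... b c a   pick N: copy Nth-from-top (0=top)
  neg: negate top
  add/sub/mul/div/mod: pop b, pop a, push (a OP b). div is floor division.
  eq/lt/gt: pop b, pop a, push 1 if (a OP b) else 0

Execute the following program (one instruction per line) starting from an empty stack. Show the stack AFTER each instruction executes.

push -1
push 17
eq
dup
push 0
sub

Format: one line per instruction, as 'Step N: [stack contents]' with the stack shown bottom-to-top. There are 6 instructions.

Step 1: [-1]
Step 2: [-1, 17]
Step 3: [0]
Step 4: [0, 0]
Step 5: [0, 0, 0]
Step 6: [0, 0]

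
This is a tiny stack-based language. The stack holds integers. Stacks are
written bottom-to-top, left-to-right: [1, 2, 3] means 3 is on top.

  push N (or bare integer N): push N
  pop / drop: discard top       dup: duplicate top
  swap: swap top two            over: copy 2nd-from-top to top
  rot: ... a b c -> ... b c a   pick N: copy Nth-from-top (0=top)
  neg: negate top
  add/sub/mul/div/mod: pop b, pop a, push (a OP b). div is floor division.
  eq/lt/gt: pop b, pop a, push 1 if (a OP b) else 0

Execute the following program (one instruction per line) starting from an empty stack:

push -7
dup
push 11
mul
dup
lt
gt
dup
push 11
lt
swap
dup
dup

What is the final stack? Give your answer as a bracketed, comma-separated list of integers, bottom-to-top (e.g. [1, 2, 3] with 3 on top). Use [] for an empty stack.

Answer: [1, 0, 0, 0]

Derivation:
After 'push -7': [-7]
After 'dup': [-7, -7]
After 'push 11': [-7, -7, 11]
After 'mul': [-7, -77]
After 'dup': [-7, -77, -77]
After 'lt': [-7, 0]
After 'gt': [0]
After 'dup': [0, 0]
After 'push 11': [0, 0, 11]
After 'lt': [0, 1]
After 'swap': [1, 0]
After 'dup': [1, 0, 0]
After 'dup': [1, 0, 0, 0]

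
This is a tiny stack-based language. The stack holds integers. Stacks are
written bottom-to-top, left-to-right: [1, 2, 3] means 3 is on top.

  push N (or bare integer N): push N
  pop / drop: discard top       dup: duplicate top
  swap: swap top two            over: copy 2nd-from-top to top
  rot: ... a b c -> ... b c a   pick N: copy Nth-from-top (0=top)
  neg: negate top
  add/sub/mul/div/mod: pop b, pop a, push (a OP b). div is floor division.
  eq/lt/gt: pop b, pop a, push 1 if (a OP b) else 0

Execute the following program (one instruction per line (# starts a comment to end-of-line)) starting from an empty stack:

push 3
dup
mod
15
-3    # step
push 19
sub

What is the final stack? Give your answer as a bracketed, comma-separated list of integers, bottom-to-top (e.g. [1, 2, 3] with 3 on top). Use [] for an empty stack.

Answer: [0, 15, -22]

Derivation:
After 'push 3': [3]
After 'dup': [3, 3]
After 'mod': [0]
After 'push 15': [0, 15]
After 'push -3': [0, 15, -3]
After 'push 19': [0, 15, -3, 19]
After 'sub': [0, 15, -22]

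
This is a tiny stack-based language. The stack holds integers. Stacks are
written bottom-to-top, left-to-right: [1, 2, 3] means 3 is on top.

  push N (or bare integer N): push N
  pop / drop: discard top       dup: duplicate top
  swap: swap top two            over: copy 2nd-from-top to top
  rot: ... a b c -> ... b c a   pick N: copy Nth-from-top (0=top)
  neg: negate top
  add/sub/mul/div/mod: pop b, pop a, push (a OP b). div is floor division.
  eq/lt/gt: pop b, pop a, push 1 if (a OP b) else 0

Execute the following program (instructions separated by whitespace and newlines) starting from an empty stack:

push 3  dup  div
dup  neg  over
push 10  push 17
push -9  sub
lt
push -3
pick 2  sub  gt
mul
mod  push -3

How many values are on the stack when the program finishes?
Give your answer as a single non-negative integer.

Answer: 3

Derivation:
After 'push 3': stack = [3] (depth 1)
After 'dup': stack = [3, 3] (depth 2)
After 'div': stack = [1] (depth 1)
After 'dup': stack = [1, 1] (depth 2)
After 'neg': stack = [1, -1] (depth 2)
After 'over': stack = [1, -1, 1] (depth 3)
After 'push 10': stack = [1, -1, 1, 10] (depth 4)
After 'push 17': stack = [1, -1, 1, 10, 17] (depth 5)
After 'push -9': stack = [1, -1, 1, 10, 17, -9] (depth 6)
After 'sub': stack = [1, -1, 1, 10, 26] (depth 5)
After 'lt': stack = [1, -1, 1, 1] (depth 4)
After 'push -3': stack = [1, -1, 1, 1, -3] (depth 5)
After 'pick 2': stack = [1, -1, 1, 1, -3, 1] (depth 6)
After 'sub': stack = [1, -1, 1, 1, -4] (depth 5)
After 'gt': stack = [1, -1, 1, 1] (depth 4)
After 'mul': stack = [1, -1, 1] (depth 3)
After 'mod': stack = [1, 0] (depth 2)
After 'push -3': stack = [1, 0, -3] (depth 3)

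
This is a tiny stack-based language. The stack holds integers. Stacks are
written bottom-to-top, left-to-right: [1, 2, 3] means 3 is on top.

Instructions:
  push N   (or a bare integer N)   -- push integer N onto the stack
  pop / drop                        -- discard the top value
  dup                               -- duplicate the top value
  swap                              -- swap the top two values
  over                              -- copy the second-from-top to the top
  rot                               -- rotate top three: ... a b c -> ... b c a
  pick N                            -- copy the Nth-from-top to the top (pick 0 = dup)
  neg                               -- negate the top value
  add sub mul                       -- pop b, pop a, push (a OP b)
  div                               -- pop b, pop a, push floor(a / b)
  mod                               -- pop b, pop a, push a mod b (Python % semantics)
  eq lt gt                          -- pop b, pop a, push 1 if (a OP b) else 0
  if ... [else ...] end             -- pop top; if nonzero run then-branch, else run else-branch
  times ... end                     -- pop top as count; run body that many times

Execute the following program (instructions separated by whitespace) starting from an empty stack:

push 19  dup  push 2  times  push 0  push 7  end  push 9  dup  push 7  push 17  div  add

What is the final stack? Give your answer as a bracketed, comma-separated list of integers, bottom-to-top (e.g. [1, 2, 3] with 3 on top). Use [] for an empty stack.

Answer: [19, 19, 0, 7, 0, 7, 9, 9]

Derivation:
After 'push 19': [19]
After 'dup': [19, 19]
After 'push 2': [19, 19, 2]
After 'times': [19, 19]
After 'push 0': [19, 19, 0]
After 'push 7': [19, 19, 0, 7]
After 'push 0': [19, 19, 0, 7, 0]
After 'push 7': [19, 19, 0, 7, 0, 7]
After 'push 9': [19, 19, 0, 7, 0, 7, 9]
After 'dup': [19, 19, 0, 7, 0, 7, 9, 9]
After 'push 7': [19, 19, 0, 7, 0, 7, 9, 9, 7]
After 'push 17': [19, 19, 0, 7, 0, 7, 9, 9, 7, 17]
After 'div': [19, 19, 0, 7, 0, 7, 9, 9, 0]
After 'add': [19, 19, 0, 7, 0, 7, 9, 9]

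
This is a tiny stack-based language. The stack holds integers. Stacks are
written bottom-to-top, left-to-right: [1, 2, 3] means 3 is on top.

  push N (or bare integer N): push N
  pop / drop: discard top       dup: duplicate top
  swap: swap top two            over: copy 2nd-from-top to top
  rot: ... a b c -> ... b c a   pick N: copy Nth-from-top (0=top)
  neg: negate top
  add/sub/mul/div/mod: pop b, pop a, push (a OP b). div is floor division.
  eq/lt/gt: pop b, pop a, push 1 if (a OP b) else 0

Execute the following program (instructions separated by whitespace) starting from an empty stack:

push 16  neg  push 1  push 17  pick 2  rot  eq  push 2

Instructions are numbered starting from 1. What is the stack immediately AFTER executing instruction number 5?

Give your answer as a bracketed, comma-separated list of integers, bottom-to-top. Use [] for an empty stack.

Step 1 ('push 16'): [16]
Step 2 ('neg'): [-16]
Step 3 ('push 1'): [-16, 1]
Step 4 ('push 17'): [-16, 1, 17]
Step 5 ('pick 2'): [-16, 1, 17, -16]

Answer: [-16, 1, 17, -16]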